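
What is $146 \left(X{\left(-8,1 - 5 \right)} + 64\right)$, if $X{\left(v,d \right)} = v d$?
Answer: $14016$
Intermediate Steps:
$X{\left(v,d \right)} = d v$
$146 \left(X{\left(-8,1 - 5 \right)} + 64\right) = 146 \left(\left(1 - 5\right) \left(-8\right) + 64\right) = 146 \left(\left(-4\right) \left(-8\right) + 64\right) = 146 \left(32 + 64\right) = 146 \cdot 96 = 14016$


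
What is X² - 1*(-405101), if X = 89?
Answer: 413022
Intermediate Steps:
X² - 1*(-405101) = 89² - 1*(-405101) = 7921 + 405101 = 413022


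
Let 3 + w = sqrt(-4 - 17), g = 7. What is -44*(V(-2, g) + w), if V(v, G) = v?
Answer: 220 - 44*I*sqrt(21) ≈ 220.0 - 201.63*I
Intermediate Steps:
w = -3 + I*sqrt(21) (w = -3 + sqrt(-4 - 17) = -3 + sqrt(-21) = -3 + I*sqrt(21) ≈ -3.0 + 4.5826*I)
-44*(V(-2, g) + w) = -44*(-2 + (-3 + I*sqrt(21))) = -44*(-5 + I*sqrt(21)) = 220 - 44*I*sqrt(21)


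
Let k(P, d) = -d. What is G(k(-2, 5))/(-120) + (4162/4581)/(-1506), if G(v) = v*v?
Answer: -5765803/27595944 ≈ -0.20894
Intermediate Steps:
G(v) = v²
G(k(-2, 5))/(-120) + (4162/4581)/(-1506) = (-1*5)²/(-120) + (4162/4581)/(-1506) = (-5)²*(-1/120) + (4162*(1/4581))*(-1/1506) = 25*(-1/120) + (4162/4581)*(-1/1506) = -5/24 - 2081/3449493 = -5765803/27595944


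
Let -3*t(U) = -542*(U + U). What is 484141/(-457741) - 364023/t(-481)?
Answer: 247451702165/238667988364 ≈ 1.0368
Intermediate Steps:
t(U) = 1084*U/3 (t(U) = -(-542)*(U + U)/3 = -(-542)*2*U/3 = -(-1084)*U/3 = 1084*U/3)
484141/(-457741) - 364023/t(-481) = 484141/(-457741) - 364023/((1084/3)*(-481)) = 484141*(-1/457741) - 364023/(-521404/3) = -484141/457741 - 364023*(-3/521404) = -484141/457741 + 1092069/521404 = 247451702165/238667988364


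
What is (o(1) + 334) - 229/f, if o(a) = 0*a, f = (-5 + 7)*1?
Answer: 439/2 ≈ 219.50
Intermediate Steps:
f = 2 (f = 2*1 = 2)
o(a) = 0
(o(1) + 334) - 229/f = (0 + 334) - 229/2 = 334 - 229*½ = 334 - 229/2 = 439/2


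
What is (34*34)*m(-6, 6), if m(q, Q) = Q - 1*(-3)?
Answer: 10404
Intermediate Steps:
m(q, Q) = 3 + Q (m(q, Q) = Q + 3 = 3 + Q)
(34*34)*m(-6, 6) = (34*34)*(3 + 6) = 1156*9 = 10404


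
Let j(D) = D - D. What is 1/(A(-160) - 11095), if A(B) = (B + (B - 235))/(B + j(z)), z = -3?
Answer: -32/354929 ≈ -9.0159e-5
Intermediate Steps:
j(D) = 0
A(B) = (-235 + 2*B)/B (A(B) = (B + (B - 235))/(B + 0) = (B + (-235 + B))/B = (-235 + 2*B)/B)
1/(A(-160) - 11095) = 1/((2 - 235/(-160)) - 11095) = 1/((2 - 235*(-1/160)) - 11095) = 1/((2 + 47/32) - 11095) = 1/(111/32 - 11095) = 1/(-354929/32) = -32/354929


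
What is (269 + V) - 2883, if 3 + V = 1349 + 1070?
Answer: -198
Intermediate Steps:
V = 2416 (V = -3 + (1349 + 1070) = -3 + 2419 = 2416)
(269 + V) - 2883 = (269 + 2416) - 2883 = 2685 - 2883 = -198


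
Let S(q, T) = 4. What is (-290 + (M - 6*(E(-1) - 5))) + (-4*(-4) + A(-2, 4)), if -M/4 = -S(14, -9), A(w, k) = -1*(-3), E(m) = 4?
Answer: -249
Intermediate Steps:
A(w, k) = 3
M = 16 (M = -(-4)*4 = -4*(-4) = 16)
(-290 + (M - 6*(E(-1) - 5))) + (-4*(-4) + A(-2, 4)) = (-290 + (16 - 6*(4 - 5))) + (-4*(-4) + 3) = (-290 + (16 - 6*(-1))) + (16 + 3) = (-290 + (16 + 6)) + 19 = (-290 + 22) + 19 = -268 + 19 = -249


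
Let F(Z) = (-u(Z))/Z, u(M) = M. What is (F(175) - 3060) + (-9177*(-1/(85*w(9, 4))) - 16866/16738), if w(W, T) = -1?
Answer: -2255007383/711365 ≈ -3170.0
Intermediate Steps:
F(Z) = -1 (F(Z) = (-Z)/Z = -1)
(F(175) - 3060) + (-9177*(-1/(85*w(9, 4))) - 16866/16738) = (-1 - 3060) + (-9177/((-85*(-1))) - 16866/16738) = -3061 + (-9177/85 - 16866*1/16738) = -3061 + (-9177*1/85 - 8433/8369) = -3061 + (-9177/85 - 8433/8369) = -3061 - 77519118/711365 = -2255007383/711365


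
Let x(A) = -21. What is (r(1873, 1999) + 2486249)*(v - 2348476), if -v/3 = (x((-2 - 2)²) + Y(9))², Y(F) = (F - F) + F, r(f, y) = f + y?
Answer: -5849065137868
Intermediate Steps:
Y(F) = F (Y(F) = 0 + F = F)
v = -432 (v = -3*(-21 + 9)² = -3*(-12)² = -3*144 = -432)
(r(1873, 1999) + 2486249)*(v - 2348476) = ((1873 + 1999) + 2486249)*(-432 - 2348476) = (3872 + 2486249)*(-2348908) = 2490121*(-2348908) = -5849065137868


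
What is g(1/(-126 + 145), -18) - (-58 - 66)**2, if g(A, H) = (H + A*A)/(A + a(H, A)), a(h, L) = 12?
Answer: -66907473/4351 ≈ -15378.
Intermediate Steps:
g(A, H) = (H + A**2)/(12 + A) (g(A, H) = (H + A*A)/(A + 12) = (H + A**2)/(12 + A))
g(1/(-126 + 145), -18) - (-58 - 66)**2 = (-18 + (1/(-126 + 145))**2)/(12 + 1/(-126 + 145)) - (-58 - 66)**2 = (-18 + (1/19)**2)/(12 + 1/19) - 1*(-124)**2 = (-18 + (1/19)**2)/(12 + 1/19) - 1*15376 = (-18 + 1/361)/(229/19) - 15376 = (19/229)*(-6497/361) - 15376 = -6497/4351 - 15376 = -66907473/4351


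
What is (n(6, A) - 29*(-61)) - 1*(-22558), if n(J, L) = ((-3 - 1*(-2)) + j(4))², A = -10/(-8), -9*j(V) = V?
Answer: 1970656/81 ≈ 24329.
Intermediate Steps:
j(V) = -V/9
A = 5/4 (A = -10*(-⅛) = 5/4 ≈ 1.2500)
n(J, L) = 169/81 (n(J, L) = ((-3 - 1*(-2)) - ⅑*4)² = ((-3 + 2) - 4/9)² = (-1 - 4/9)² = (-13/9)² = 169/81)
(n(6, A) - 29*(-61)) - 1*(-22558) = (169/81 - 29*(-61)) - 1*(-22558) = (169/81 + 1769) + 22558 = 143458/81 + 22558 = 1970656/81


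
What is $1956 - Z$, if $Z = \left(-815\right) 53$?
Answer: $45151$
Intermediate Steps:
$Z = -43195$
$1956 - Z = 1956 - -43195 = 1956 + 43195 = 45151$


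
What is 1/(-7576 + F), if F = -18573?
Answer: -1/26149 ≈ -3.8242e-5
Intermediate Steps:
1/(-7576 + F) = 1/(-7576 - 18573) = 1/(-26149) = -1/26149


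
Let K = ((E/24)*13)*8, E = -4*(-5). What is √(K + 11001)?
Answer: √99789/3 ≈ 105.30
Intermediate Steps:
E = 20
K = 260/3 (K = ((20/24)*13)*8 = ((20*(1/24))*13)*8 = ((⅚)*13)*8 = (65/6)*8 = 260/3 ≈ 86.667)
√(K + 11001) = √(260/3 + 11001) = √(33263/3) = √99789/3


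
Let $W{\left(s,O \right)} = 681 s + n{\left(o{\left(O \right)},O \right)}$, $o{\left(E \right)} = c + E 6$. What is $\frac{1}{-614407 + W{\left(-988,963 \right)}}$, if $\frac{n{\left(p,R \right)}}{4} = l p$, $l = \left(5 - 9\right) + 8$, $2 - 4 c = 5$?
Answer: $- \frac{1}{1194799} \approx -8.3696 \cdot 10^{-7}$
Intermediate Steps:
$c = - \frac{3}{4}$ ($c = \frac{1}{2} - \frac{5}{4} = - \frac{3}{4} \approx -0.75$)
$l = 4$ ($l = -4 + 8 = 4$)
$o{\left(E \right)} = - \frac{3}{4} + 6 E$ ($o{\left(E \right)} = - \frac{3}{4} + E 6 = - \frac{3}{4} + 6 E$)
$n{\left(p,R \right)} = 16 p$ ($n{\left(p,R \right)} = 4 \cdot 4 p = 16 p$)
$W{\left(s,O \right)} = -12 + 96 O + 681 s$ ($W{\left(s,O \right)} = 681 s + 16 \left(- \frac{3}{4} + 6 O\right) = 681 s + \left(-12 + 96 O\right) = -12 + 96 O + 681 s$)
$\frac{1}{-614407 + W{\left(-988,963 \right)}} = \frac{1}{-614407 + \left(-12 + 96 \cdot 963 + 681 \left(-988\right)\right)} = \frac{1}{-614407 - 580392} = \frac{1}{-1194799} = - \frac{1}{1194799}$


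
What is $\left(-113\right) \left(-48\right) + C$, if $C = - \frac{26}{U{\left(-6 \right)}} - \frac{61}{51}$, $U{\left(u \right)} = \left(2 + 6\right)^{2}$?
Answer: $\frac{8849353}{1632} \approx 5422.4$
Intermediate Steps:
$U{\left(u \right)} = 64$ ($U{\left(u \right)} = 8^{2} = 64$)
$C = - \frac{2615}{1632}$ ($C = - \frac{26}{64} - \frac{61}{51} = \left(-26\right) \frac{1}{64} - \frac{61}{51} = - \frac{13}{32} - \frac{61}{51} = - \frac{2615}{1632} \approx -1.6023$)
$\left(-113\right) \left(-48\right) + C = \left(-113\right) \left(-48\right) - \frac{2615}{1632} = 5424 - \frac{2615}{1632} = \frac{8849353}{1632}$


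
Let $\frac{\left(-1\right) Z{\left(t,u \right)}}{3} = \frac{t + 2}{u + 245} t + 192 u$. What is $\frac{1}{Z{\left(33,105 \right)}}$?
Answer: $- \frac{10}{604899} \approx -1.6532 \cdot 10^{-5}$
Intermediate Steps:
$Z{\left(t,u \right)} = - 576 u - \frac{3 t \left(2 + t\right)}{245 + u}$ ($Z{\left(t,u \right)} = - 3 \left(\frac{t + 2}{u + 245} t + 192 u\right) = - 3 \left(\frac{2 + t}{245 + u} t + 192 u\right) = - 3 \left(\frac{t \left(2 + t\right)}{245 + u} + 192 u\right) = - 3 \left(192 u + \frac{t \left(2 + t\right)}{245 + u}\right) = - 576 u - \frac{3 t \left(2 + t\right)}{245 + u}$)
$\frac{1}{Z{\left(33,105 \right)}} = \frac{1}{3 \frac{1}{245 + 105} \left(- 33^{2} - 4939200 - 192 \cdot 105^{2} - 66\right)} = \frac{1}{3 \cdot \frac{1}{350} \left(\left(-1\right) 1089 - 4939200 - 2116800 - 66\right)} = \frac{1}{3 \cdot \frac{1}{350} \left(-1089 - 4939200 - 2116800 - 66\right)} = \frac{1}{3 \cdot \frac{1}{350} \left(-7057155\right)} = \frac{1}{- \frac{604899}{10}} = - \frac{10}{604899}$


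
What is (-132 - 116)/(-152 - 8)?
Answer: 31/20 ≈ 1.5500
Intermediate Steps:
(-132 - 116)/(-152 - 8) = -248/(-160) = -1/160*(-248) = 31/20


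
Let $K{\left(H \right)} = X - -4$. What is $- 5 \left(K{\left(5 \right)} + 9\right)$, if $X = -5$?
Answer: $-40$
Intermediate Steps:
$K{\left(H \right)} = -1$ ($K{\left(H \right)} = -5 - -4 = -5 + 4 = -1$)
$- 5 \left(K{\left(5 \right)} + 9\right) = - 5 \left(-1 + 9\right) = \left(-5\right) 8 = -40$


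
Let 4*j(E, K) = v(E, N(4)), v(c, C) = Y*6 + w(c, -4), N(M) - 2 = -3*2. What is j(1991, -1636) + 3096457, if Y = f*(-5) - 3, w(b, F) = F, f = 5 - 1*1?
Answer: 6192843/2 ≈ 3.0964e+6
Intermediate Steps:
f = 4 (f = 5 - 1 = 4)
N(M) = -4 (N(M) = 2 - 3*2 = 2 - 6 = -4)
Y = -23 (Y = 4*(-5) - 3 = -20 - 3 = -23)
v(c, C) = -142 (v(c, C) = -23*6 - 4 = -138 - 4 = -142)
j(E, K) = -71/2 (j(E, K) = (¼)*(-142) = -71/2)
j(1991, -1636) + 3096457 = -71/2 + 3096457 = 6192843/2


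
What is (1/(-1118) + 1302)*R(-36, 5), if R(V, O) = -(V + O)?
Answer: 45124685/1118 ≈ 40362.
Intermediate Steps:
R(V, O) = -O - V (R(V, O) = -(O + V) = -O - V)
(1/(-1118) + 1302)*R(-36, 5) = (1/(-1118) + 1302)*(-1*5 - 1*(-36)) = (-1/1118 + 1302)*(-5 + 36) = (1455635/1118)*31 = 45124685/1118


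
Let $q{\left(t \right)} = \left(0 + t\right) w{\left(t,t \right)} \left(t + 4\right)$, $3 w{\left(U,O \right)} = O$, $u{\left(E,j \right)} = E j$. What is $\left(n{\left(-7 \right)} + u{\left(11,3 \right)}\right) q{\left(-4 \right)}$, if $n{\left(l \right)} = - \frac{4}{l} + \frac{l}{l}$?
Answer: $0$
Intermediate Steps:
$w{\left(U,O \right)} = \frac{O}{3}$
$n{\left(l \right)} = 1 - \frac{4}{l}$ ($n{\left(l \right)} = - \frac{4}{l} + 1 = 1 - \frac{4}{l}$)
$q{\left(t \right)} = \frac{t^{2} \left(4 + t\right)}{3}$ ($q{\left(t \right)} = \left(0 + t\right) \frac{t}{3} \left(t + 4\right) = t \frac{t}{3} \left(4 + t\right) = t \frac{t \left(4 + t\right)}{3} = \frac{t^{2} \left(4 + t\right)}{3}$)
$\left(n{\left(-7 \right)} + u{\left(11,3 \right)}\right) q{\left(-4 \right)} = \left(\frac{-4 - 7}{-7} + 11 \cdot 3\right) \frac{\left(-4\right)^{2} \left(4 - 4\right)}{3} = \left(\left(- \frac{1}{7}\right) \left(-11\right) + 33\right) \frac{1}{3} \cdot 16 \cdot 0 = \left(\frac{11}{7} + 33\right) 0 = \frac{242}{7} \cdot 0 = 0$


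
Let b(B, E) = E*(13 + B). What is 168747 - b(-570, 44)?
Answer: 193255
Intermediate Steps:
168747 - b(-570, 44) = 168747 - 44*(13 - 570) = 168747 - 44*(-557) = 168747 - 1*(-24508) = 168747 + 24508 = 193255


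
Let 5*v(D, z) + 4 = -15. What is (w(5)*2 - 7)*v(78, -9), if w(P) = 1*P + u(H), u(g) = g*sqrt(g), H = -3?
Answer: -57/5 + 114*I*sqrt(3)/5 ≈ -11.4 + 39.491*I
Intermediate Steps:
u(g) = g**(3/2)
v(D, z) = -19/5 (v(D, z) = -4/5 + (1/5)*(-15) = -4/5 - 3 = -19/5)
w(P) = P - 3*I*sqrt(3) (w(P) = 1*P + (-3)**(3/2) = P - 3*I*sqrt(3))
(w(5)*2 - 7)*v(78, -9) = ((5 - 3*I*sqrt(3))*2 - 7)*(-19/5) = ((10 - 6*I*sqrt(3)) - 7)*(-19/5) = (3 - 6*I*sqrt(3))*(-19/5) = -57/5 + 114*I*sqrt(3)/5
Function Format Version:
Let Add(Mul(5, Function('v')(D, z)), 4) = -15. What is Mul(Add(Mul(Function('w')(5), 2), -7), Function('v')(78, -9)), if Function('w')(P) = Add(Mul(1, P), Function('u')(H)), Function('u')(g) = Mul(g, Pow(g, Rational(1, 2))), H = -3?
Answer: Add(Rational(-57, 5), Mul(Rational(114, 5), I, Pow(3, Rational(1, 2)))) ≈ Add(-11.400, Mul(39.491, I))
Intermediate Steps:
Function('u')(g) = Pow(g, Rational(3, 2))
Function('v')(D, z) = Rational(-19, 5) (Function('v')(D, z) = Add(Rational(-4, 5), Mul(Rational(1, 5), -15)) = Add(Rational(-4, 5), -3) = Rational(-19, 5))
Function('w')(P) = Add(P, Mul(-3, I, Pow(3, Rational(1, 2)))) (Function('w')(P) = Add(Mul(1, P), Pow(-3, Rational(3, 2))) = Add(P, Mul(-3, I, Pow(3, Rational(1, 2)))))
Mul(Add(Mul(Function('w')(5), 2), -7), Function('v')(78, -9)) = Mul(Add(Mul(Add(5, Mul(-3, I, Pow(3, Rational(1, 2)))), 2), -7), Rational(-19, 5)) = Mul(Add(Add(10, Mul(-6, I, Pow(3, Rational(1, 2)))), -7), Rational(-19, 5)) = Mul(Add(3, Mul(-6, I, Pow(3, Rational(1, 2)))), Rational(-19, 5)) = Add(Rational(-57, 5), Mul(Rational(114, 5), I, Pow(3, Rational(1, 2))))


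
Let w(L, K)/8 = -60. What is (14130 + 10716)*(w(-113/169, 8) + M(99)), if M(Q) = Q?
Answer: -9466326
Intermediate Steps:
w(L, K) = -480 (w(L, K) = 8*(-60) = -480)
(14130 + 10716)*(w(-113/169, 8) + M(99)) = (14130 + 10716)*(-480 + 99) = 24846*(-381) = -9466326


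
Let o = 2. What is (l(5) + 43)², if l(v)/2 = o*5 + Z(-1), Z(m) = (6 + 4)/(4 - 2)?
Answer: 5329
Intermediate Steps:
Z(m) = 5 (Z(m) = 10/2 = 10*(½) = 5)
l(v) = 30 (l(v) = 2*(2*5 + 5) = 2*(10 + 5) = 2*15 = 30)
(l(5) + 43)² = (30 + 43)² = 73² = 5329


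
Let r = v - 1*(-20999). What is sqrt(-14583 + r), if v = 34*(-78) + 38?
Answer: sqrt(3802) ≈ 61.660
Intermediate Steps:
v = -2614 (v = -2652 + 38 = -2614)
r = 18385 (r = -2614 - 1*(-20999) = -2614 + 20999 = 18385)
sqrt(-14583 + r) = sqrt(-14583 + 18385) = sqrt(3802)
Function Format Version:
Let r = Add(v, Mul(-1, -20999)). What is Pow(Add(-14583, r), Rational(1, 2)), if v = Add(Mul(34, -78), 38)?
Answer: Pow(3802, Rational(1, 2)) ≈ 61.660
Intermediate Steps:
v = -2614 (v = Add(-2652, 38) = -2614)
r = 18385 (r = Add(-2614, Mul(-1, -20999)) = Add(-2614, 20999) = 18385)
Pow(Add(-14583, r), Rational(1, 2)) = Pow(Add(-14583, 18385), Rational(1, 2)) = Pow(3802, Rational(1, 2))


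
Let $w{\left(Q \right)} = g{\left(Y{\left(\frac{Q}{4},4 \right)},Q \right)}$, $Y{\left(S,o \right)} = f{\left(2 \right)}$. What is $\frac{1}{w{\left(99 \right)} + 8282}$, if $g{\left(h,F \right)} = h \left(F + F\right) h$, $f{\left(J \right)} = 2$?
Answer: $\frac{1}{9074} \approx 0.00011021$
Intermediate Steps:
$Y{\left(S,o \right)} = 2$
$g{\left(h,F \right)} = 2 F h^{2}$ ($g{\left(h,F \right)} = h 2 F h = 2 F h h = 2 F h^{2}$)
$w{\left(Q \right)} = 8 Q$ ($w{\left(Q \right)} = 2 Q 2^{2} = 2 Q 4 = 8 Q$)
$\frac{1}{w{\left(99 \right)} + 8282} = \frac{1}{8 \cdot 99 + 8282} = \frac{1}{792 + 8282} = \frac{1}{9074}$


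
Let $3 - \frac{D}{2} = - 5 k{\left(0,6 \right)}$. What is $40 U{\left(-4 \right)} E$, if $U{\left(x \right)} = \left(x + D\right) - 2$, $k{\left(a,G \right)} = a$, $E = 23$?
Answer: $0$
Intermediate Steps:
$D = 6$ ($D = 6 - 2 \left(\left(-5\right) 0\right) = 6 - 0 = 6 + 0 = 6$)
$U{\left(x \right)} = 4 + x$ ($U{\left(x \right)} = \left(x + 6\right) - 2 = \left(6 + x\right) - 2 = 4 + x$)
$40 U{\left(-4 \right)} E = 40 \left(4 - 4\right) 23 = 40 \cdot 0 \cdot 23 = 0 \cdot 23 = 0$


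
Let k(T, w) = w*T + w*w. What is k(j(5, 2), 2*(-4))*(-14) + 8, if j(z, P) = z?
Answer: -328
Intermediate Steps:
k(T, w) = w² + T*w (k(T, w) = T*w + w² = w² + T*w)
k(j(5, 2), 2*(-4))*(-14) + 8 = ((2*(-4))*(5 + 2*(-4)))*(-14) + 8 = -8*(5 - 8)*(-14) + 8 = -8*(-3)*(-14) + 8 = 24*(-14) + 8 = -336 + 8 = -328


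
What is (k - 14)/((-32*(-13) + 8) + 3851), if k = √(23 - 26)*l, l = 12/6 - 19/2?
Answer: -14/4275 - I*√3/570 ≈ -0.0032749 - 0.0030387*I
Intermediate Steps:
l = -15/2 (l = 12*(⅙) - 19*½ = 2 - 19/2 = -15/2 ≈ -7.5000)
k = -15*I*√3/2 (k = √(23 - 26)*(-15/2) = √(-3)*(-15/2) = (I*√3)*(-15/2) = -15*I*√3/2 ≈ -12.99*I)
(k - 14)/((-32*(-13) + 8) + 3851) = (-15*I*√3/2 - 14)/((-32*(-13) + 8) + 3851) = (-14 - 15*I*√3/2)/((416 + 8) + 3851) = (-14 - 15*I*√3/2)/(424 + 3851) = (-14 - 15*I*√3/2)/4275 = (-14 - 15*I*√3/2)*(1/4275) = -14/4275 - I*√3/570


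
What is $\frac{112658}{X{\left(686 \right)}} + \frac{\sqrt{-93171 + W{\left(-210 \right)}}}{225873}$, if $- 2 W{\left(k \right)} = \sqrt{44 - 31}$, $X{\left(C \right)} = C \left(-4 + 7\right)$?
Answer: $\frac{8047}{147} + \frac{\sqrt{-372684 - 2 \sqrt{13}}}{451746} \approx 54.742 + 0.0013514 i$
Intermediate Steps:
$X{\left(C \right)} = 3 C$ ($X{\left(C \right)} = C 3 = 3 C$)
$W{\left(k \right)} = - \frac{\sqrt{13}}{2}$ ($W{\left(k \right)} = - \frac{\sqrt{44 - 31}}{2} = - \frac{\sqrt{13}}{2}$)
$\frac{112658}{X{\left(686 \right)}} + \frac{\sqrt{-93171 + W{\left(-210 \right)}}}{225873} = \frac{112658}{3 \cdot 686} + \frac{\sqrt{-93171 - \frac{\sqrt{13}}{2}}}{225873} = \frac{112658}{2058} + \sqrt{-93171 - \frac{\sqrt{13}}{2}} \cdot \frac{1}{225873} = 112658 \cdot \frac{1}{2058} + \frac{\sqrt{-93171 - \frac{\sqrt{13}}{2}}}{225873} = \frac{8047}{147} + \frac{\sqrt{-93171 - \frac{\sqrt{13}}{2}}}{225873}$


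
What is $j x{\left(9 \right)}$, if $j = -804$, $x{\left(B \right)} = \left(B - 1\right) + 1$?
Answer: $-7236$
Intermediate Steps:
$x{\left(B \right)} = B$ ($x{\left(B \right)} = \left(-1 + B\right) + 1 = B$)
$j x{\left(9 \right)} = \left(-804\right) 9 = -7236$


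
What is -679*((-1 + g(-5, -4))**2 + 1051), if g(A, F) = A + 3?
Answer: -719740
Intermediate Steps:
g(A, F) = 3 + A
-679*((-1 + g(-5, -4))**2 + 1051) = -679*((-1 + (3 - 5))**2 + 1051) = -679*((-1 - 2)**2 + 1051) = -679*((-3)**2 + 1051) = -679*(9 + 1051) = -679*1060 = -719740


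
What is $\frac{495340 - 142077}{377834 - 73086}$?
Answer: $\frac{353263}{304748} \approx 1.1592$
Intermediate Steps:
$\frac{495340 - 142077}{377834 - 73086} = \frac{353263}{304748}$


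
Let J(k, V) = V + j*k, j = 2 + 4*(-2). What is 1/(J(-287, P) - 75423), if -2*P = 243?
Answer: -2/147645 ≈ -1.3546e-5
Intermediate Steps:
P = -243/2 (P = -1/2*243 = -243/2 ≈ -121.50)
j = -6 (j = 2 - 8 = -6)
J(k, V) = V - 6*k
1/(J(-287, P) - 75423) = 1/((-243/2 - 6*(-287)) - 75423) = 1/((-243/2 + 1722) - 75423) = 1/(3201/2 - 75423) = 1/(-147645/2) = -2/147645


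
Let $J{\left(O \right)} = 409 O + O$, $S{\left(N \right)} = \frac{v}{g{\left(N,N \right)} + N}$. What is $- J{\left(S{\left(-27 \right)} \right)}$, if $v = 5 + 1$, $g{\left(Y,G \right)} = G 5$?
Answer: $\frac{410}{27} \approx 15.185$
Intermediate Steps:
$g{\left(Y,G \right)} = 5 G$
$v = 6$
$S{\left(N \right)} = \frac{1}{N}$ ($S{\left(N \right)} = \frac{6}{5 N + N} = \frac{6}{6 N} = 6 \frac{1}{6 N} = \frac{1}{N}$)
$J{\left(O \right)} = 410 O$
$- J{\left(S{\left(-27 \right)} \right)} = - \frac{410}{-27} = - \frac{410 \left(-1\right)}{27} = \left(-1\right) \left(- \frac{410}{27}\right) = \frac{410}{27}$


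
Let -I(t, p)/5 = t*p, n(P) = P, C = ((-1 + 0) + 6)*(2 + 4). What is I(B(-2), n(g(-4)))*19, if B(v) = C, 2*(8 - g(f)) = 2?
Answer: -19950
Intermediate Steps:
g(f) = 7 (g(f) = 8 - ½*2 = 8 - 1 = 7)
C = 30 (C = (-1 + 6)*6 = 5*6 = 30)
B(v) = 30
I(t, p) = -5*p*t (I(t, p) = -5*t*p = -5*p*t)
I(B(-2), n(g(-4)))*19 = -5*7*30*19 = -1050*19 = -19950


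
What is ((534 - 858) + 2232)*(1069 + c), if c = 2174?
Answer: 6187644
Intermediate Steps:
((534 - 858) + 2232)*(1069 + c) = ((534 - 858) + 2232)*(1069 + 2174) = (-324 + 2232)*3243 = 1908*3243 = 6187644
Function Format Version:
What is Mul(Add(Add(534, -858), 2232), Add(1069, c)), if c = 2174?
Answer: 6187644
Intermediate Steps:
Mul(Add(Add(534, -858), 2232), Add(1069, c)) = Mul(Add(Add(534, -858), 2232), Add(1069, 2174)) = Mul(Add(-324, 2232), 3243) = Mul(1908, 3243) = 6187644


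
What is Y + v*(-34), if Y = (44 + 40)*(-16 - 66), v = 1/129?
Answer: -888586/129 ≈ -6888.3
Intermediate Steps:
v = 1/129 ≈ 0.0077519
Y = -6888 (Y = 84*(-82) = -6888)
Y + v*(-34) = -6888 + (1/129)*(-34) = -6888 - 34/129 = -888586/129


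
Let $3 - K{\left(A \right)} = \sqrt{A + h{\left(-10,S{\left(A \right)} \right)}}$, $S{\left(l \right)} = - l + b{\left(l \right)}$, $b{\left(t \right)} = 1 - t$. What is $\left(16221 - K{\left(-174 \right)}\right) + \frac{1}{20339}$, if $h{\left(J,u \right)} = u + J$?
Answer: $\frac{329857903}{20339} + \sqrt{165} \approx 16231.0$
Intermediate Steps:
$S{\left(l \right)} = 1 - 2 l$ ($S{\left(l \right)} = - l - \left(-1 + l\right) = 1 - 2 l$)
$h{\left(J,u \right)} = J + u$
$K{\left(A \right)} = 3 - \sqrt{-9 - A}$ ($K{\left(A \right)} = 3 - \sqrt{A - \left(9 + 2 A\right)} = 3 - \sqrt{-9 - A}$)
$\left(16221 - K{\left(-174 \right)}\right) + \frac{1}{20339} = \left(16221 - \left(3 - \sqrt{-9 - -174}\right)\right) + \frac{1}{20339} = \left(16221 - \left(3 - \sqrt{-9 + 174}\right)\right) + \frac{1}{20339} = \left(16221 - \left(3 - \sqrt{165}\right)\right) + \frac{1}{20339} = \left(16218 + \sqrt{165}\right) + \frac{1}{20339} = \frac{329857903}{20339} + \sqrt{165}$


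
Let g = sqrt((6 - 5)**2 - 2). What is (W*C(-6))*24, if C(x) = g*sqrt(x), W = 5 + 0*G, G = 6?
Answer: -120*sqrt(6) ≈ -293.94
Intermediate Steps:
g = I (g = sqrt(1**2 - 2) = sqrt(1 - 2) = sqrt(-1) = I ≈ 1.0*I)
W = 5 (W = 5 + 0*6 = 5 + 0 = 5)
C(x) = I*sqrt(x)
(W*C(-6))*24 = (5*(I*sqrt(-6)))*24 = (5*(I*(I*sqrt(6))))*24 = (5*(-sqrt(6)))*24 = -5*sqrt(6)*24 = -120*sqrt(6)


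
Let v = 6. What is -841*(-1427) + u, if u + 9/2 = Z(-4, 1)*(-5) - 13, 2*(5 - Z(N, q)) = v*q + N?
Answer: 2400139/2 ≈ 1.2001e+6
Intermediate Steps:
Z(N, q) = 5 - 3*q - N/2 (Z(N, q) = 5 - (6*q + N)/2 = 5 - (N + 6*q)/2 = 5 + (-3*q - N/2) = 5 - 3*q - N/2)
u = -75/2 (u = -9/2 + ((5 - 3*1 - ½*(-4))*(-5) - 13) = -9/2 + ((5 - 3 + 2)*(-5) - 13) = -9/2 + (4*(-5) - 13) = -9/2 + (-20 - 13) = -9/2 - 33 = -75/2 ≈ -37.500)
-841*(-1427) + u = -841*(-1427) - 75/2 = 1200107 - 75/2 = 2400139/2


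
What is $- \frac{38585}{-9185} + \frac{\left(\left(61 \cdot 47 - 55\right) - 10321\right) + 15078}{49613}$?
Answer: $\frac{396767774}{91139081} \approx 4.3534$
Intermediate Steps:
$- \frac{38585}{-9185} + \frac{\left(\left(61 \cdot 47 - 55\right) - 10321\right) + 15078}{49613} = \left(-38585\right) \left(- \frac{1}{9185}\right) + \left(\left(\left(2867 - 55\right) - 10321\right) + 15078\right) \frac{1}{49613} = \frac{7717}{1837} + \left(\left(2812 - 10321\right) + 15078\right) \frac{1}{49613} = \frac{7717}{1837} + \left(-7509 + 15078\right) \frac{1}{49613} = \frac{7717}{1837} + 7569 \cdot \frac{1}{49613} = \frac{7717}{1837} + \frac{7569}{49613} = \frac{396767774}{91139081}$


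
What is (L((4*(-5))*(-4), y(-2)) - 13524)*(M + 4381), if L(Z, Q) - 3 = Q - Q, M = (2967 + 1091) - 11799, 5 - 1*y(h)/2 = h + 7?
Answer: 45430560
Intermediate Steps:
y(h) = -4 - 2*h (y(h) = 10 - 2*(h + 7) = 10 - 2*(7 + h) = 10 + (-14 - 2*h) = -4 - 2*h)
M = -7741 (M = 4058 - 11799 = -7741)
L(Z, Q) = 3 (L(Z, Q) = 3 + (Q - Q) = 3 + 0 = 3)
(L((4*(-5))*(-4), y(-2)) - 13524)*(M + 4381) = (3 - 13524)*(-7741 + 4381) = -13521*(-3360) = 45430560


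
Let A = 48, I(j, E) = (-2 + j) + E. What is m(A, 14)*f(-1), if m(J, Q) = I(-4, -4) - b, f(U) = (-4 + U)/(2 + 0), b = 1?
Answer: 55/2 ≈ 27.500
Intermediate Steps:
f(U) = -2 + U/2 (f(U) = (-4 + U)/2 = (-4 + U)*(½) = -2 + U/2)
I(j, E) = -2 + E + j
m(J, Q) = -11 (m(J, Q) = (-2 - 4 - 4) - 1*1 = -10 - 1 = -11)
m(A, 14)*f(-1) = -11*(-2 + (½)*(-1)) = -11*(-2 - ½) = -11*(-5/2) = 55/2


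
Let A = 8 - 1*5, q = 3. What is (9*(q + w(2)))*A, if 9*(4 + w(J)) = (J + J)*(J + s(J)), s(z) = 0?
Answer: -3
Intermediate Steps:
A = 3 (A = 8 - 5 = 3)
w(J) = -4 + 2*J²/9 (w(J) = -4 + ((J + J)*(J + 0))/9 = -4 + ((2*J)*J)/9 = -4 + (2*J²)/9 = -4 + 2*J²/9)
(9*(q + w(2)))*A = (9*(3 + (-4 + (2/9)*2²)))*3 = (9*(3 + (-4 + (2/9)*4)))*3 = (9*(3 + (-4 + 8/9)))*3 = (9*(3 - 28/9))*3 = (9*(-⅑))*3 = -1*3 = -3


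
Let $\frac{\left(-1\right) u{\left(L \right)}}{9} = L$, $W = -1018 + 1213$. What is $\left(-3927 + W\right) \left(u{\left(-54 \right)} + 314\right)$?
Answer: $-2985600$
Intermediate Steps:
$W = 195$
$u{\left(L \right)} = - 9 L$
$\left(-3927 + W\right) \left(u{\left(-54 \right)} + 314\right) = \left(-3927 + 195\right) \left(\left(-9\right) \left(-54\right) + 314\right) = - 3732 \left(486 + 314\right) = \left(-3732\right) 800 = -2985600$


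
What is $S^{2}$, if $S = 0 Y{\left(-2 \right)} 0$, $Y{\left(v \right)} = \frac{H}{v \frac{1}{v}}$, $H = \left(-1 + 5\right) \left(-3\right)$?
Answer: $0$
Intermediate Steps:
$H = -12$ ($H = 4 \left(-3\right) = -12$)
$Y{\left(v \right)} = -12$ ($Y{\left(v \right)} = - \frac{12}{v \frac{1}{v}} = - \frac{12}{1} = \left(-12\right) 1 = -12$)
$S = 0$ ($S = 0 \left(-12\right) 0 = 0 \cdot 0 = 0$)
$S^{2} = 0^{2} = 0$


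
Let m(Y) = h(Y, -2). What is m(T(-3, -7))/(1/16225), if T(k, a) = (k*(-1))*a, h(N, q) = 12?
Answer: 194700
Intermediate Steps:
T(k, a) = -a*k (T(k, a) = (-k)*a = -a*k)
m(Y) = 12
m(T(-3, -7))/(1/16225) = 12/(1/16225) = 12*16225 = 194700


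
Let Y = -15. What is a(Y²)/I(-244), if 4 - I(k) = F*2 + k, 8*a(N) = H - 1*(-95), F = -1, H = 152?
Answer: 247/2000 ≈ 0.12350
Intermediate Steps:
a(N) = 247/8 (a(N) = (152 - 1*(-95))/8 = (152 + 95)/8 = (⅛)*247 = 247/8)
I(k) = 6 - k (I(k) = 4 - (-1*2 + k) = 4 - (-2 + k) = 4 + (2 - k) = 6 - k)
a(Y²)/I(-244) = 247/(8*(6 - 1*(-244))) = 247/(8*(6 + 244)) = (247/8)/250 = (247/8)*(1/250) = 247/2000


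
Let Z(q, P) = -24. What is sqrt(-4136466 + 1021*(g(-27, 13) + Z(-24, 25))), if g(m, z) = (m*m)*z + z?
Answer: 16*sqrt(21595) ≈ 2351.2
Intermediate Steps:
g(m, z) = z + z*m**2 (g(m, z) = m**2*z + z = z*m**2 + z = z + z*m**2)
sqrt(-4136466 + 1021*(g(-27, 13) + Z(-24, 25))) = sqrt(-4136466 + 1021*(13*(1 + (-27)**2) - 24)) = sqrt(-4136466 + 1021*(13*(1 + 729) - 24)) = sqrt(-4136466 + 1021*(13*730 - 24)) = sqrt(-4136466 + 1021*(9490 - 24)) = sqrt(-4136466 + 1021*9466) = sqrt(-4136466 + 9664786) = sqrt(5528320) = 16*sqrt(21595)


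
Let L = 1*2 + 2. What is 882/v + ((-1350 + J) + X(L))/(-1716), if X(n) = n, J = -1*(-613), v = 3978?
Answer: 18929/29172 ≈ 0.64888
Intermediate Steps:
J = 613
L = 4 (L = 2 + 2 = 4)
882/v + ((-1350 + J) + X(L))/(-1716) = 882/3978 + ((-1350 + 613) + 4)/(-1716) = 882*(1/3978) + (-737 + 4)*(-1/1716) = 49/221 - 733*(-1/1716) = 49/221 + 733/1716 = 18929/29172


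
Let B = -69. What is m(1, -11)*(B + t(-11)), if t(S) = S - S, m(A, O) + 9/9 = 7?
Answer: -414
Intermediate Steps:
m(A, O) = 6 (m(A, O) = -1 + 7 = 6)
t(S) = 0
m(1, -11)*(B + t(-11)) = 6*(-69 + 0) = 6*(-69) = -414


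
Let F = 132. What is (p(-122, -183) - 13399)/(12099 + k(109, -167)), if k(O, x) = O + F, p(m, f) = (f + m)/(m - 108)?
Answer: -616293/567640 ≈ -1.0857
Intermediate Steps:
p(m, f) = (f + m)/(-108 + m)
k(O, x) = 132 + O (k(O, x) = O + 132 = 132 + O)
(p(-122, -183) - 13399)/(12099 + k(109, -167)) = ((-183 - 122)/(-108 - 122) - 13399)/(12099 + (132 + 109)) = (-305/(-230) - 13399)/(12099 + 241) = (-1/230*(-305) - 13399)/12340 = (61/46 - 13399)*(1/12340) = -616293/46*1/12340 = -616293/567640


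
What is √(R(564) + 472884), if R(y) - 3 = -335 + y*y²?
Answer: 2*√44969674 ≈ 13412.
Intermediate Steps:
R(y) = -332 + y³ (R(y) = 3 + (-335 + y*y²) = 3 + (-335 + y³) = -332 + y³)
√(R(564) + 472884) = √((-332 + 564³) + 472884) = √((-332 + 179406144) + 472884) = √(179405812 + 472884) = √179878696 = 2*√44969674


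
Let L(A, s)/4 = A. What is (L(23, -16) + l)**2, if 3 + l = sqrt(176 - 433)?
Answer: (89 + I*sqrt(257))**2 ≈ 7664.0 + 2853.6*I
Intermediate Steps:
L(A, s) = 4*A
l = -3 + I*sqrt(257) (l = -3 + sqrt(176 - 433) = -3 + sqrt(-257) = -3 + I*sqrt(257) ≈ -3.0 + 16.031*I)
(L(23, -16) + l)**2 = (4*23 + (-3 + I*sqrt(257)))**2 = (92 + (-3 + I*sqrt(257)))**2 = (89 + I*sqrt(257))**2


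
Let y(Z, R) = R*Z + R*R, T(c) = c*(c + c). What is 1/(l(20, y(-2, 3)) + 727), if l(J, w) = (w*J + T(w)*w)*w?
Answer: 1/1069 ≈ 0.00093545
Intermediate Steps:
T(c) = 2*c² (T(c) = c*(2*c) = 2*c²)
y(Z, R) = R² + R*Z (y(Z, R) = R*Z + R² = R² + R*Z)
l(J, w) = w*(2*w³ + J*w) (l(J, w) = (w*J + (2*w²)*w)*w = (J*w + 2*w³)*w = (2*w³ + J*w)*w = w*(2*w³ + J*w))
1/(l(20, y(-2, 3)) + 727) = 1/((3*(3 - 2))²*(20 + 2*(3*(3 - 2))²) + 727) = 1/((3*1)²*(20 + 2*(3*1)²) + 727) = 1/(3²*(20 + 2*3²) + 727) = 1/(9*(20 + 2*9) + 727) = 1/(9*(20 + 18) + 727) = 1/(9*38 + 727) = 1/(342 + 727) = 1/1069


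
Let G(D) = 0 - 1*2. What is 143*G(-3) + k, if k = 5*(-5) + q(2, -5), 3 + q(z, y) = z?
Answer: -312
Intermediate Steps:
G(D) = -2 (G(D) = 0 - 2 = -2)
q(z, y) = -3 + z
k = -26 (k = 5*(-5) + (-3 + 2) = -25 - 1 = -26)
143*G(-3) + k = 143*(-2) - 26 = -286 - 26 = -312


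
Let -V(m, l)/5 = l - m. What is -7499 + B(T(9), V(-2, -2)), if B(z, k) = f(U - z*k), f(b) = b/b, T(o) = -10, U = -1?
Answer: -7498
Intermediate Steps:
V(m, l) = -5*l + 5*m (V(m, l) = -5*(l - m) = -5*l + 5*m)
f(b) = 1
B(z, k) = 1
-7499 + B(T(9), V(-2, -2)) = -7499 + 1 = -7498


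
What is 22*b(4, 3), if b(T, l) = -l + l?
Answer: 0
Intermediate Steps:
b(T, l) = 0
22*b(4, 3) = 22*0 = 0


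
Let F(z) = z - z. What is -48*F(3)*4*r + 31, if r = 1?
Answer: 31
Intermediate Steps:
F(z) = 0
-48*F(3)*4*r + 31 = -0*4*1 + 31 = -0*4 + 31 = -48*0 + 31 = 0 + 31 = 31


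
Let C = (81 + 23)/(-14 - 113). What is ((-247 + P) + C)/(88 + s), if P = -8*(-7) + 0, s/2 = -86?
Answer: 24361/10668 ≈ 2.2836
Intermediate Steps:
s = -172 (s = 2*(-86) = -172)
C = -104/127 (C = 104/(-127) = 104*(-1/127) = -104/127 ≈ -0.81890)
P = 56 (P = 56 + 0 = 56)
((-247 + P) + C)/(88 + s) = ((-247 + 56) - 104/127)/(88 - 172) = (-191 - 104/127)/(-84) = -1/84*(-24361/127) = 24361/10668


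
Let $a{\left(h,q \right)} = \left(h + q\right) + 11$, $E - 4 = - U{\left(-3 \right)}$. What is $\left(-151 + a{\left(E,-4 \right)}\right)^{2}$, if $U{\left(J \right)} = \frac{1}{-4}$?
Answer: $\frac{312481}{16} \approx 19530.0$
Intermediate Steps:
$U{\left(J \right)} = - \frac{1}{4}$
$E = \frac{17}{4}$ ($E = 4 - - \frac{1}{4} = 4 + \frac{1}{4} = \frac{17}{4} \approx 4.25$)
$a{\left(h,q \right)} = 11 + h + q$
$\left(-151 + a{\left(E,-4 \right)}\right)^{2} = \left(-151 + \left(11 + \frac{17}{4} - 4\right)\right)^{2} = \left(-151 + \frac{45}{4}\right)^{2} = \left(- \frac{559}{4}\right)^{2} = \frac{312481}{16}$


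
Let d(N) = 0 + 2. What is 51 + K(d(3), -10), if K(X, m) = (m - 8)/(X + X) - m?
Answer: 113/2 ≈ 56.500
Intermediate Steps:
d(N) = 2
K(X, m) = -m + (-8 + m)/(2*X) (K(X, m) = (-8 + m)/((2*X)) - m = (-8 + m)*(1/(2*X)) - m = (-8 + m)/(2*X) - m = -m + (-8 + m)/(2*X))
51 + K(d(3), -10) = 51 + (-4 + (½)*(-10) - 1*2*(-10))/2 = 51 + (-4 - 5 + 20)/2 = 51 + (½)*11 = 51 + 11/2 = 113/2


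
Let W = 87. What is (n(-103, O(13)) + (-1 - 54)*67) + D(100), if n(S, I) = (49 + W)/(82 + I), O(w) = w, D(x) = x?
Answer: -340439/95 ≈ -3583.6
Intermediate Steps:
n(S, I) = 136/(82 + I) (n(S, I) = (49 + 87)/(82 + I) = 136/(82 + I))
(n(-103, O(13)) + (-1 - 54)*67) + D(100) = (136/(82 + 13) + (-1 - 54)*67) + 100 = (136/95 - 55*67) + 100 = (136*(1/95) - 3685) + 100 = (136/95 - 3685) + 100 = -349939/95 + 100 = -340439/95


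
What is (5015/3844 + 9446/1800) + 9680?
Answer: 4188949589/432450 ≈ 9686.5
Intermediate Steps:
(5015/3844 + 9446/1800) + 9680 = (5015*(1/3844) + 9446*(1/1800)) + 9680 = (5015/3844 + 4723/900) + 9680 = 2833589/432450 + 9680 = 4188949589/432450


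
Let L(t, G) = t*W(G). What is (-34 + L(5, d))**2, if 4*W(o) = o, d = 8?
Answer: 576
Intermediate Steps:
W(o) = o/4
L(t, G) = G*t/4 (L(t, G) = t*(G/4) = G*t/4)
(-34 + L(5, d))**2 = (-34 + (1/4)*8*5)**2 = (-34 + 10)**2 = (-24)**2 = 576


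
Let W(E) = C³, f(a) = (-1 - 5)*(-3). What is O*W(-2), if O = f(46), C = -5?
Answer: -2250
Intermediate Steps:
f(a) = 18 (f(a) = -6*(-3) = 18)
W(E) = -125 (W(E) = (-5)³ = -125)
O = 18
O*W(-2) = 18*(-125) = -2250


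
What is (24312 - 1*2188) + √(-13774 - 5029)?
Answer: 22124 + I*√18803 ≈ 22124.0 + 137.12*I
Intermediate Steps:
(24312 - 1*2188) + √(-13774 - 5029) = (24312 - 2188) + √(-18803) = 22124 + I*√18803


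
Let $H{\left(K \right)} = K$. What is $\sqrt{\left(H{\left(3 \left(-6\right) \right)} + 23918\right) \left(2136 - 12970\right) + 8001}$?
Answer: $i \sqrt{258924599} \approx 16091.0 i$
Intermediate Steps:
$\sqrt{\left(H{\left(3 \left(-6\right) \right)} + 23918\right) \left(2136 - 12970\right) + 8001} = \sqrt{\left(3 \left(-6\right) + 23918\right) \left(2136 - 12970\right) + 8001} = \sqrt{\left(-18 + 23918\right) \left(-10834\right) + 8001} = \sqrt{23900 \left(-10834\right) + 8001} = \sqrt{-258932600 + 8001} = \sqrt{-258924599} = i \sqrt{258924599}$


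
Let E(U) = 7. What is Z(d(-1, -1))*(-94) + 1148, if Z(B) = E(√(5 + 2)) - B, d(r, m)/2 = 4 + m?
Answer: 1054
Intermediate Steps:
d(r, m) = 8 + 2*m (d(r, m) = 2*(4 + m) = 8 + 2*m)
Z(B) = 7 - B
Z(d(-1, -1))*(-94) + 1148 = (7 - (8 + 2*(-1)))*(-94) + 1148 = (7 - (8 - 2))*(-94) + 1148 = (7 - 1*6)*(-94) + 1148 = (7 - 6)*(-94) + 1148 = 1*(-94) + 1148 = -94 + 1148 = 1054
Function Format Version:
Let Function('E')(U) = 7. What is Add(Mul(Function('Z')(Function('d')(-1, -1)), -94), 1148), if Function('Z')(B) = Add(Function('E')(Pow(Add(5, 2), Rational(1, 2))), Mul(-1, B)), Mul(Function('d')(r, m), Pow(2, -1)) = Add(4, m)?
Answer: 1054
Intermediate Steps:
Function('d')(r, m) = Add(8, Mul(2, m)) (Function('d')(r, m) = Mul(2, Add(4, m)) = Add(8, Mul(2, m)))
Function('Z')(B) = Add(7, Mul(-1, B))
Add(Mul(Function('Z')(Function('d')(-1, -1)), -94), 1148) = Add(Mul(Add(7, Mul(-1, Add(8, Mul(2, -1)))), -94), 1148) = Add(Mul(Add(7, Mul(-1, Add(8, -2))), -94), 1148) = Add(Mul(Add(7, Mul(-1, 6)), -94), 1148) = Add(Mul(Add(7, -6), -94), 1148) = Add(Mul(1, -94), 1148) = Add(-94, 1148) = 1054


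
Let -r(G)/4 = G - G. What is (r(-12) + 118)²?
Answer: 13924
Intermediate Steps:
r(G) = 0 (r(G) = -4*(G - G) = -4*0 = 0)
(r(-12) + 118)² = (0 + 118)² = 118² = 13924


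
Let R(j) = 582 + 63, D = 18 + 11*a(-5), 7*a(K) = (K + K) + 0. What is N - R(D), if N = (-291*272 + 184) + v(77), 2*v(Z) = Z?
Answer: -159149/2 ≈ -79575.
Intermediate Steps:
a(K) = 2*K/7 (a(K) = ((K + K) + 0)/7 = (2*K + 0)/7 = (2*K)/7 = 2*K/7)
D = 16/7 (D = 18 + 11*((2/7)*(-5)) = 18 + 11*(-10/7) = 18 - 110/7 = 16/7 ≈ 2.2857)
v(Z) = Z/2
R(j) = 645
N = -157859/2 (N = (-291*272 + 184) + (½)*77 = (-79152 + 184) + 77/2 = -78968 + 77/2 = -157859/2 ≈ -78930.)
N - R(D) = -157859/2 - 1*645 = -157859/2 - 645 = -159149/2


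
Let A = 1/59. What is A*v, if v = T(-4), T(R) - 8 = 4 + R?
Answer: 8/59 ≈ 0.13559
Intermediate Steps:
T(R) = 12 + R (T(R) = 8 + (4 + R) = 12 + R)
v = 8 (v = 12 - 4 = 8)
A = 1/59 ≈ 0.016949
A*v = (1/59)*8 = 8/59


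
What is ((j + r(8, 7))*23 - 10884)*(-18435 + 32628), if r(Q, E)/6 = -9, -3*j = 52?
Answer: -177762594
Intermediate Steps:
j = -52/3 (j = -⅓*52 = -52/3 ≈ -17.333)
r(Q, E) = -54 (r(Q, E) = 6*(-9) = -54)
((j + r(8, 7))*23 - 10884)*(-18435 + 32628) = ((-52/3 - 54)*23 - 10884)*(-18435 + 32628) = (-214/3*23 - 10884)*14193 = (-4922/3 - 10884)*14193 = -37574/3*14193 = -177762594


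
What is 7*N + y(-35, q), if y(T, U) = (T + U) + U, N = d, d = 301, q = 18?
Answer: 2108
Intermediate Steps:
N = 301
y(T, U) = T + 2*U
7*N + y(-35, q) = 7*301 + (-35 + 2*18) = 2107 + (-35 + 36) = 2107 + 1 = 2108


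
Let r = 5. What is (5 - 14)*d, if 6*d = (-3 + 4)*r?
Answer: -15/2 ≈ -7.5000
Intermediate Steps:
d = ⅚ (d = ((-3 + 4)*5)/6 = (1*5)/6 = (⅙)*5 = ⅚ ≈ 0.83333)
(5 - 14)*d = (5 - 14)*(⅚) = -9*⅚ = -15/2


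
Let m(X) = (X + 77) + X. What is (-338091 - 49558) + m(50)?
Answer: -387472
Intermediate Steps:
m(X) = 77 + 2*X (m(X) = (77 + X) + X = 77 + 2*X)
(-338091 - 49558) + m(50) = (-338091 - 49558) + (77 + 2*50) = -387649 + (77 + 100) = -387649 + 177 = -387472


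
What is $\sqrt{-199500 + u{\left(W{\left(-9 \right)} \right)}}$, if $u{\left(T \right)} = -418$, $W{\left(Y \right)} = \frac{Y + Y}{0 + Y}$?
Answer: $i \sqrt{199918} \approx 447.12 i$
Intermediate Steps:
$W{\left(Y \right)} = 2$ ($W{\left(Y \right)} = \frac{2 Y}{Y} = 2$)
$\sqrt{-199500 + u{\left(W{\left(-9 \right)} \right)}} = \sqrt{-199500 - 418} = \sqrt{-199918} = i \sqrt{199918}$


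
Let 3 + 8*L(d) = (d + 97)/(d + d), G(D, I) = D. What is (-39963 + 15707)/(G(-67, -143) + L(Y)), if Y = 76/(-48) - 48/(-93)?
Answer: 154074112/463653 ≈ 332.30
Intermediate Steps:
Y = -397/372 (Y = 76*(-1/48) - 48*(-1/93) = -19/12 + 16/31 = -397/372 ≈ -1.0672)
L(d) = -3/8 + (97 + d)/(16*d) (L(d) = -3/8 + ((d + 97)/(d + d))/8 = -3/8 + ((97 + d)/((2*d)))/8 = -3/8 + ((97 + d)*(1/(2*d)))/8 = -3/8 + ((97 + d)/(2*d))/8 = -3/8 + (97 + d)/(16*d))
(-39963 + 15707)/(G(-67, -143) + L(Y)) = (-39963 + 15707)/(-67 + (97 - 5*(-397/372))/(16*(-397/372))) = -24256/(-67 + (1/16)*(-372/397)*(97 + 1985/372)) = -24256/(-67 + (1/16)*(-372/397)*(38069/372)) = -24256/(-67 - 38069/6352) = -24256/(-463653/6352) = -24256*(-6352/463653) = 154074112/463653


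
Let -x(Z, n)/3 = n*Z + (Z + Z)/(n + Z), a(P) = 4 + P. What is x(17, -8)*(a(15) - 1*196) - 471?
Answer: -70681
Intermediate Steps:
x(Z, n) = -6*Z/(Z + n) - 3*Z*n (x(Z, n) = -3*(n*Z + (Z + Z)/(n + Z)) = -3*(Z*n + (2*Z)/(Z + n)) = -3*(Z*n + 2*Z/(Z + n)) = -6*Z/(Z + n) - 3*Z*n)
x(17, -8)*(a(15) - 1*196) - 471 = (-3*17*(2 + (-8)² + 17*(-8))/(17 - 8))*((4 + 15) - 1*196) - 471 = (-3*17*(2 + 64 - 136)/9)*(19 - 196) - 471 = -3*17*⅑*(-70)*(-177) - 471 = (1190/3)*(-177) - 471 = -70210 - 471 = -70681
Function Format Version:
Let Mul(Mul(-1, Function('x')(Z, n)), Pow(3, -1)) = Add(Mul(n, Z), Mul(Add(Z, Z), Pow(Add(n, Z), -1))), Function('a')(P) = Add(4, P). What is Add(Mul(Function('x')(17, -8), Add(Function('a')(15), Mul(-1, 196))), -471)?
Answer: -70681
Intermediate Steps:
Function('x')(Z, n) = Add(Mul(-6, Z, Pow(Add(Z, n), -1)), Mul(-3, Z, n)) (Function('x')(Z, n) = Mul(-3, Add(Mul(n, Z), Mul(Add(Z, Z), Pow(Add(n, Z), -1)))) = Mul(-3, Add(Mul(Z, n), Mul(Mul(2, Z), Pow(Add(Z, n), -1)))) = Mul(-3, Add(Mul(Z, n), Mul(2, Z, Pow(Add(Z, n), -1)))) = Add(Mul(-6, Z, Pow(Add(Z, n), -1)), Mul(-3, Z, n)))
Add(Mul(Function('x')(17, -8), Add(Function('a')(15), Mul(-1, 196))), -471) = Add(Mul(Mul(-3, 17, Pow(Add(17, -8), -1), Add(2, Pow(-8, 2), Mul(17, -8))), Add(Add(4, 15), Mul(-1, 196))), -471) = Add(Mul(Mul(-3, 17, Pow(9, -1), Add(2, 64, -136)), Add(19, -196)), -471) = Add(Mul(Mul(-3, 17, Rational(1, 9), -70), -177), -471) = Add(Mul(Rational(1190, 3), -177), -471) = Add(-70210, -471) = -70681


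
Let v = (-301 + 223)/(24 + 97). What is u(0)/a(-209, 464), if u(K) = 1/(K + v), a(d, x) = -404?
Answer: 121/31512 ≈ 0.0038398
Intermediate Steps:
v = -78/121 ≈ -0.64463
u(K) = 1/(-78/121 + K) (u(K) = 1/(K - 78/121) = 1/(-78/121 + K))
u(0)/a(-209, 464) = (121/(-78 + 121*0))/(-404) = (121/(-78 + 0))*(-1/404) = (121/(-78))*(-1/404) = (121*(-1/78))*(-1/404) = -121/78*(-1/404) = 121/31512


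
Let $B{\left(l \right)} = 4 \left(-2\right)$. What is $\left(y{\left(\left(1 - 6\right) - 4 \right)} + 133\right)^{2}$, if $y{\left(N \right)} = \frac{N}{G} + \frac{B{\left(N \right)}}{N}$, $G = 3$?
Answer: $\frac{1387684}{81} \approx 17132.0$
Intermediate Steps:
$B{\left(l \right)} = -8$
$y{\left(N \right)} = - \frac{8}{N} + \frac{N}{3}$ ($y{\left(N \right)} = \frac{N}{3} - \frac{8}{N} = - \frac{8}{N} + \frac{N}{3}$)
$\left(y{\left(\left(1 - 6\right) - 4 \right)} + 133\right)^{2} = \left(\left(- \frac{8}{\left(1 - 6\right) - 4} + \frac{\left(1 - 6\right) - 4}{3}\right) + 133\right)^{2} = \left(\left(- \frac{8}{-5 - 4} + \frac{-5 - 4}{3}\right) + 133\right)^{2} = \left(\left(- \frac{8}{-9} + \frac{1}{3} \left(-9\right)\right) + 133\right)^{2} = \left(\left(\left(-8\right) \left(- \frac{1}{9}\right) - 3\right) + 133\right)^{2} = \left(\left(\frac{8}{9} - 3\right) + 133\right)^{2} = \left(- \frac{19}{9} + 133\right)^{2} = \left(\frac{1178}{9}\right)^{2} = \frac{1387684}{81}$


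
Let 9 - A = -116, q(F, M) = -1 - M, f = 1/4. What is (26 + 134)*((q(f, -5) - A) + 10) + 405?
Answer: -17355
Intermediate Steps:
f = ¼ ≈ 0.25000
A = 125 (A = 9 - 1*(-116) = 9 + 116 = 125)
(26 + 134)*((q(f, -5) - A) + 10) + 405 = (26 + 134)*(((-1 - 1*(-5)) - 1*125) + 10) + 405 = 160*(((-1 + 5) - 125) + 10) + 405 = 160*((4 - 125) + 10) + 405 = 160*(-121 + 10) + 405 = 160*(-111) + 405 = -17760 + 405 = -17355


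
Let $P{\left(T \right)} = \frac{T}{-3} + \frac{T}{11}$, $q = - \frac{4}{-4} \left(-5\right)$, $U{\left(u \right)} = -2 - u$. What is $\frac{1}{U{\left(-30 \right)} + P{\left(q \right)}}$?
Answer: $\frac{33}{964} \approx 0.034232$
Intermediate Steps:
$q = -5$ ($q = \left(-4\right) \left(- \frac{1}{4}\right) \left(-5\right) = 1 \left(-5\right) = -5$)
$P{\left(T \right)} = - \frac{8 T}{33}$ ($P{\left(T \right)} = T \left(- \frac{1}{3}\right) + T \frac{1}{11} = - \frac{T}{3} + \frac{T}{11} = - \frac{8 T}{33}$)
$\frac{1}{U{\left(-30 \right)} + P{\left(q \right)}} = \frac{1}{\left(-2 - -30\right) - - \frac{40}{33}} = \frac{1}{\left(-2 + 30\right) + \frac{40}{33}} = \frac{1}{28 + \frac{40}{33}} = \frac{1}{\frac{964}{33}} = \frac{33}{964}$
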